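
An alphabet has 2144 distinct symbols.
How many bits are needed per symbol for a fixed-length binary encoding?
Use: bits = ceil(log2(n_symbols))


log2(2144) = 11.0661
Bracket: 2^11 = 2048 < 2144 <= 2^12 = 4096
So ceil(log2(2144)) = 12

bits = ceil(log2(2144)) = ceil(11.0661) = 12 bits


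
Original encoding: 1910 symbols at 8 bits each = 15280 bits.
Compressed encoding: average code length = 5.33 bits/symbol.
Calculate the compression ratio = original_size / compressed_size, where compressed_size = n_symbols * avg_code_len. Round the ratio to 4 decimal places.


original_size = n_symbols * orig_bits = 1910 * 8 = 15280 bits
compressed_size = n_symbols * avg_code_len = 1910 * 5.33 = 10180.3 bits
ratio = original_size / compressed_size = 15280 / 10180.3 = 1.5009

Compression ratio = 1.5009


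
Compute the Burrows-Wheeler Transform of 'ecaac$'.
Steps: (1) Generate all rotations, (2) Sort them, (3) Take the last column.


Rotations (sorted):
  0: $ecaac -> last char: c
  1: aac$ec -> last char: c
  2: ac$eca -> last char: a
  3: c$ecaa -> last char: a
  4: caac$e -> last char: e
  5: ecaac$ -> last char: $


BWT = ccaae$


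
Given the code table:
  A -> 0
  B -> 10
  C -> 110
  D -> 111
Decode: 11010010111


Decoding:
110 -> C
10 -> B
0 -> A
10 -> B
111 -> D


Result: CBABD


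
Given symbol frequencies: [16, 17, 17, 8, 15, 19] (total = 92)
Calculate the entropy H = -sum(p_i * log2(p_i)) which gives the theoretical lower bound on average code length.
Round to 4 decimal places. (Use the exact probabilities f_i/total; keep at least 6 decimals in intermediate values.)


Per-symbol terms -p_i * log2(p_i) with p_i = f_i/92:
  p = 16/92 = 0.173913: log2(p) = -2.523562, -p*log2(p) = 0.438880
  p = 17/92 = 0.184783: log2(p) = -2.436099, -p*log2(p) = 0.450149
  p = 17/92 = 0.184783: log2(p) = -2.436099, -p*log2(p) = 0.450149
  p = 8/92 = 0.086957: log2(p) = -3.523562, -p*log2(p) = 0.306397
  p = 15/92 = 0.163043: log2(p) = -2.616671, -p*log2(p) = 0.426631
  p = 19/92 = 0.206522: log2(p) = -2.275634, -p*log2(p) = 0.469968
H = 0.438880 + 0.450149 + 0.450149 + 0.306397 + 0.426631 + 0.469968 = 2.542174

H = 2.5422 bits/symbol


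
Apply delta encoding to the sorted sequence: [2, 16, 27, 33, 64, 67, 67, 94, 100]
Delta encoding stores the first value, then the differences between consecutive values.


First value: 2
Deltas:
  16 - 2 = 14
  27 - 16 = 11
  33 - 27 = 6
  64 - 33 = 31
  67 - 64 = 3
  67 - 67 = 0
  94 - 67 = 27
  100 - 94 = 6


Delta encoded: [2, 14, 11, 6, 31, 3, 0, 27, 6]


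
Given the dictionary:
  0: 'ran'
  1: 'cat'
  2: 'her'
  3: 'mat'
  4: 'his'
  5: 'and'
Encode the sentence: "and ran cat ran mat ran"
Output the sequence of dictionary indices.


Look up each word in the dictionary:
  'and' -> 5
  'ran' -> 0
  'cat' -> 1
  'ran' -> 0
  'mat' -> 3
  'ran' -> 0

Encoded: [5, 0, 1, 0, 3, 0]


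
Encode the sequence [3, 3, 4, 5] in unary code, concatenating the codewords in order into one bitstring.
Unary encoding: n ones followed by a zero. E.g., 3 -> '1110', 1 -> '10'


Encode each number as n ones followed by a terminating 0:
  3 -> 1110 (4 bits)
  3 -> 1110 (4 bits)
  4 -> 11110 (5 bits)
  5 -> 111110 (6 bits)
Total length = 4 + 4 + 5 + 6 = 19 bits.

Unary([3, 3, 4, 5]) = 1110111011110111110 (19 bits)


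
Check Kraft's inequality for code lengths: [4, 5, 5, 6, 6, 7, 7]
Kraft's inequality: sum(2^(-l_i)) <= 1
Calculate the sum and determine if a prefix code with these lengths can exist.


Sum = 2^(-4) + 2^(-5) + 2^(-5) + 2^(-6) + 2^(-6) + 2^(-7) + 2^(-7)
    = 0.0625 + 0.03125 + 0.03125 + 0.015625 + 0.015625 + 0.0078125 + 0.0078125
    = 22/128 = 0.171875
Since 0.171875 <= 1, Kraft's inequality IS satisfied.
A prefix code with these lengths CAN exist.

Kraft sum = 0.171875. Satisfied.


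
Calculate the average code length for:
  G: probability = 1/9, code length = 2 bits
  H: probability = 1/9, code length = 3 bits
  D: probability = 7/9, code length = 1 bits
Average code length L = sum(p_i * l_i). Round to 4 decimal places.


Weighted contributions p_i * l_i:
  G: (1/9) * 2 = 2/9
  H: (1/9) * 3 = 3/9
  D: (7/9) * 1 = 7/9
Sum = (2 + 3 + 7)/9 = 12/9

L = 12/9 = 1.3333 bits/symbol


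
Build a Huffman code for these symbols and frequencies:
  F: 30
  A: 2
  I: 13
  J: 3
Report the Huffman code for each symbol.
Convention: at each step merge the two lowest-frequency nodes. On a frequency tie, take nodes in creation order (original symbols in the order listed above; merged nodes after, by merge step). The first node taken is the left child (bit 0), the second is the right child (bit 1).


Huffman tree construction:
Step 1: Merge A(2) + J(3) = 5
Step 2: Merge (A+J)(5) + I(13) = 18
Step 3: Merge ((A+J)+I)(18) + F(30) = 48
Read each symbol's code off the tree from the root (left child = 0, right child = 1).

Codes:
  F: 1 (length 1)
  A: 000 (length 3)
  I: 01 (length 2)
  J: 001 (length 3)
Average code length: 71/48 = 1.4792 bits/symbol


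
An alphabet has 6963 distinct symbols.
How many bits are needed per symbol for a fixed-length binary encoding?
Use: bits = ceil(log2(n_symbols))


log2(6963) = 12.7655
Bracket: 2^12 = 4096 < 6963 <= 2^13 = 8192
So ceil(log2(6963)) = 13

bits = ceil(log2(6963)) = ceil(12.7655) = 13 bits


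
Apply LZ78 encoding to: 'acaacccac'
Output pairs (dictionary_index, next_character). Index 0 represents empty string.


LZ78 encoding steps:
Dictionary: {0: ''}
Step 1: w='' (idx 0), next='a' -> output (0, 'a'), add 'a' as idx 1
Step 2: w='' (idx 0), next='c' -> output (0, 'c'), add 'c' as idx 2
Step 3: w='a' (idx 1), next='a' -> output (1, 'a'), add 'aa' as idx 3
Step 4: w='c' (idx 2), next='c' -> output (2, 'c'), add 'cc' as idx 4
Step 5: w='c' (idx 2), next='a' -> output (2, 'a'), add 'ca' as idx 5
Step 6: w='c' (idx 2), end of input -> output (2, '')


Encoded: [(0, 'a'), (0, 'c'), (1, 'a'), (2, 'c'), (2, 'a'), (2, '')]


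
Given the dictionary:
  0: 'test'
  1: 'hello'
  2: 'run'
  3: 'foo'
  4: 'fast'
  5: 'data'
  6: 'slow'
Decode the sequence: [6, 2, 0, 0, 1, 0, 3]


Look up each index in the dictionary:
  6 -> 'slow'
  2 -> 'run'
  0 -> 'test'
  0 -> 'test'
  1 -> 'hello'
  0 -> 'test'
  3 -> 'foo'

Decoded: "slow run test test hello test foo"


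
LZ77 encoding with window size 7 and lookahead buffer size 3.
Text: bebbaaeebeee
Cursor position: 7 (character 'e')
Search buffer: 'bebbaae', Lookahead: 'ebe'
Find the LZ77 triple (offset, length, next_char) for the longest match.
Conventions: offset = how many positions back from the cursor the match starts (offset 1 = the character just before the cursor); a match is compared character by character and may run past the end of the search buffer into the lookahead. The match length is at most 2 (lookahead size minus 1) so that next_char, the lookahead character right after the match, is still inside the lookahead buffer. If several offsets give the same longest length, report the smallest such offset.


Try each offset into the search buffer:
  offset=1 (pos 6, char 'e'): match length 1
  offset=2 (pos 5, char 'a'): match length 0
  offset=3 (pos 4, char 'a'): match length 0
  offset=4 (pos 3, char 'b'): match length 0
  offset=5 (pos 2, char 'b'): match length 0
  offset=6 (pos 1, char 'e'): match length 2
  offset=7 (pos 0, char 'b'): match length 0
Longest match has length 2 at offset 6.
next_char = character at position 7 + 2 = 9 -> 'e'

Best match: offset=6, length=2 (matching 'eb' starting at position 1)
LZ77 triple: (6, 2, 'e')


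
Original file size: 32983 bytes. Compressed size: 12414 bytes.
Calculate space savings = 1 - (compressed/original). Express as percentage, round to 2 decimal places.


ratio = compressed/original = 12414/32983 = 0.376376
savings = 1 - ratio = 1 - 0.376376 = 0.623624
as a percentage: 0.623624 * 100 = 62.36%

Space savings = 1 - 12414/32983 = 62.36%


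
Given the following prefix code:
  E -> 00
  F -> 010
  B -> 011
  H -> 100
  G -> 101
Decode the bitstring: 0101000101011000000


Decoding step by step:
Bits 010 -> F
Bits 100 -> H
Bits 010 -> F
Bits 101 -> G
Bits 100 -> H
Bits 00 -> E
Bits 00 -> E


Decoded message: FHFGHEE


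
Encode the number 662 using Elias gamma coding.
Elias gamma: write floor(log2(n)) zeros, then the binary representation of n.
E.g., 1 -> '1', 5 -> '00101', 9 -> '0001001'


num_bits = floor(log2(662)) + 1 = 10
leading_zeros = num_bits - 1 = 9
binary(662) = 1010010110

Elias gamma(662) = '000000000' + '1010010110' = 0000000001010010110 (19 bits)


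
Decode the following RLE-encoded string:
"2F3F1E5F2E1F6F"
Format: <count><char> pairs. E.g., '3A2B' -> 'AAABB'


Expanding each <count><char> pair:
  2F -> 'FF'
  3F -> 'FFF'
  1E -> 'E'
  5F -> 'FFFFF'
  2E -> 'EE'
  1F -> 'F'
  6F -> 'FFFFFF'

Decoded = FFFFFEFFFFFEEFFFFFFF


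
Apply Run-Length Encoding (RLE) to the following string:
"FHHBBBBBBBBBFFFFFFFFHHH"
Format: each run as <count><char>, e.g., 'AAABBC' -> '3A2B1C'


Scanning runs left to right:
  i=0: run of 'F' x 1 -> '1F'
  i=1: run of 'H' x 2 -> '2H'
  i=3: run of 'B' x 9 -> '9B'
  i=12: run of 'F' x 8 -> '8F'
  i=20: run of 'H' x 3 -> '3H'

RLE = 1F2H9B8F3H


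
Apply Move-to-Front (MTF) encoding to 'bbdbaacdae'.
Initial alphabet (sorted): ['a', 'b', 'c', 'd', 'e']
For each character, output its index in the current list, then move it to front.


MTF encoding:
'b': index 1 in ['a', 'b', 'c', 'd', 'e'] -> ['b', 'a', 'c', 'd', 'e']
'b': index 0 in ['b', 'a', 'c', 'd', 'e'] -> ['b', 'a', 'c', 'd', 'e']
'd': index 3 in ['b', 'a', 'c', 'd', 'e'] -> ['d', 'b', 'a', 'c', 'e']
'b': index 1 in ['d', 'b', 'a', 'c', 'e'] -> ['b', 'd', 'a', 'c', 'e']
'a': index 2 in ['b', 'd', 'a', 'c', 'e'] -> ['a', 'b', 'd', 'c', 'e']
'a': index 0 in ['a', 'b', 'd', 'c', 'e'] -> ['a', 'b', 'd', 'c', 'e']
'c': index 3 in ['a', 'b', 'd', 'c', 'e'] -> ['c', 'a', 'b', 'd', 'e']
'd': index 3 in ['c', 'a', 'b', 'd', 'e'] -> ['d', 'c', 'a', 'b', 'e']
'a': index 2 in ['d', 'c', 'a', 'b', 'e'] -> ['a', 'd', 'c', 'b', 'e']
'e': index 4 in ['a', 'd', 'c', 'b', 'e'] -> ['e', 'a', 'd', 'c', 'b']


Output: [1, 0, 3, 1, 2, 0, 3, 3, 2, 4]


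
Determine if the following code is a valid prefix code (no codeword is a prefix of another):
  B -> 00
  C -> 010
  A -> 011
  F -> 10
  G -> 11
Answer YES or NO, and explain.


Checking each pair (does one codeword prefix another?):
  B='00' vs C='010': no prefix
  B='00' vs A='011': no prefix
  B='00' vs F='10': no prefix
  B='00' vs G='11': no prefix
  C='010' vs B='00': no prefix
  C='010' vs A='011': no prefix
  C='010' vs F='10': no prefix
  C='010' vs G='11': no prefix
  A='011' vs B='00': no prefix
  A='011' vs C='010': no prefix
  A='011' vs F='10': no prefix
  A='011' vs G='11': no prefix
  F='10' vs B='00': no prefix
  F='10' vs C='010': no prefix
  F='10' vs A='011': no prefix
  F='10' vs G='11': no prefix
  G='11' vs B='00': no prefix
  G='11' vs C='010': no prefix
  G='11' vs A='011': no prefix
  G='11' vs F='10': no prefix
No violation found over all pairs.

YES -- this is a valid prefix code. No codeword is a prefix of any other codeword.


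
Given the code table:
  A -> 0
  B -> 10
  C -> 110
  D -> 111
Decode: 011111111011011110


Decoding:
0 -> A
111 -> D
111 -> D
110 -> C
110 -> C
111 -> D
10 -> B


Result: ADDCCDB


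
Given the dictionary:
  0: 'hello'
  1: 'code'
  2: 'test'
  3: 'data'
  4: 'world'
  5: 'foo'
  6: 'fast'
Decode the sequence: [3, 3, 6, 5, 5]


Look up each index in the dictionary:
  3 -> 'data'
  3 -> 'data'
  6 -> 'fast'
  5 -> 'foo'
  5 -> 'foo'

Decoded: "data data fast foo foo"


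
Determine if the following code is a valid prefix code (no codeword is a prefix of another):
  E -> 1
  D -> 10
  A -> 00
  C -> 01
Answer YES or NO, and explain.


Checking each pair (does one codeword prefix another?):
  E='1' vs D='10': prefix -- VIOLATION

NO -- this is NOT a valid prefix code. E (1) is a prefix of D (10).


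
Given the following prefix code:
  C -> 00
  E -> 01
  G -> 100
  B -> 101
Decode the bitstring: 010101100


Decoding step by step:
Bits 01 -> E
Bits 01 -> E
Bits 01 -> E
Bits 100 -> G


Decoded message: EEEG


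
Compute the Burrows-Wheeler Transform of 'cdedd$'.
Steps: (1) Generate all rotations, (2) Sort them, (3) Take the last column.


Rotations (sorted):
  0: $cdedd -> last char: d
  1: cdedd$ -> last char: $
  2: d$cded -> last char: d
  3: dd$cde -> last char: e
  4: dedd$c -> last char: c
  5: edd$cd -> last char: d


BWT = d$decd


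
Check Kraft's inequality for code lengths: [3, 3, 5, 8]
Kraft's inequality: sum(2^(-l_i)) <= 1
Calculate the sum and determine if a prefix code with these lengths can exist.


Sum = 2^(-3) + 2^(-3) + 2^(-5) + 2^(-8)
    = 0.125 + 0.125 + 0.03125 + 0.00390625
    = 73/256 = 0.28515625
Since 0.28515625 <= 1, Kraft's inequality IS satisfied.
A prefix code with these lengths CAN exist.

Kraft sum = 0.28515625. Satisfied.


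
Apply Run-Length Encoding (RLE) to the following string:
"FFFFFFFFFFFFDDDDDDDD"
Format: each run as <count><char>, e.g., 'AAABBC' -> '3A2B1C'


Scanning runs left to right:
  i=0: run of 'F' x 12 -> '12F'
  i=12: run of 'D' x 8 -> '8D'

RLE = 12F8D


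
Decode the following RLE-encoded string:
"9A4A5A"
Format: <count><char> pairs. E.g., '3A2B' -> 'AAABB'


Expanding each <count><char> pair:
  9A -> 'AAAAAAAAA'
  4A -> 'AAAA'
  5A -> 'AAAAA'

Decoded = AAAAAAAAAAAAAAAAAA


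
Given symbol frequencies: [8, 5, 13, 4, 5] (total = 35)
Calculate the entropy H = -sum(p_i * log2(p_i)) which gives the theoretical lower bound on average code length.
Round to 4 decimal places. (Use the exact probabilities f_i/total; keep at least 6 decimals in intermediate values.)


Per-symbol terms -p_i * log2(p_i) with p_i = f_i/35:
  p = 8/35 = 0.228571: log2(p) = -2.129283, -p*log2(p) = 0.486693
  p = 5/35 = 0.142857: log2(p) = -2.807355, -p*log2(p) = 0.401051
  p = 13/35 = 0.371429: log2(p) = -1.428843, -p*log2(p) = 0.530713
  p = 4/35 = 0.114286: log2(p) = -3.129283, -p*log2(p) = 0.357632
  p = 5/35 = 0.142857: log2(p) = -2.807355, -p*log2(p) = 0.401051
H = 0.486693 + 0.401051 + 0.530713 + 0.357632 + 0.401051 = 2.177140

H = 2.1771 bits/symbol


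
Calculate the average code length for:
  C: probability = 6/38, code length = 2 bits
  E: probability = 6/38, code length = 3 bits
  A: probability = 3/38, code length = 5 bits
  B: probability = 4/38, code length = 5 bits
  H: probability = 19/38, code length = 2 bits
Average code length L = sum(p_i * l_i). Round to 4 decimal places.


Weighted contributions p_i * l_i:
  C: (6/38) * 2 = 12/38
  E: (6/38) * 3 = 18/38
  A: (3/38) * 5 = 15/38
  B: (4/38) * 5 = 20/38
  H: (19/38) * 2 = 38/38
Sum = (12 + 18 + 15 + 20 + 38)/38 = 103/38

L = 103/38 = 2.7105 bits/symbol


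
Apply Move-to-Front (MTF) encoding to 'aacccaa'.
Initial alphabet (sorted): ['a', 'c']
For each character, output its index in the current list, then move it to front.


MTF encoding:
'a': index 0 in ['a', 'c'] -> ['a', 'c']
'a': index 0 in ['a', 'c'] -> ['a', 'c']
'c': index 1 in ['a', 'c'] -> ['c', 'a']
'c': index 0 in ['c', 'a'] -> ['c', 'a']
'c': index 0 in ['c', 'a'] -> ['c', 'a']
'a': index 1 in ['c', 'a'] -> ['a', 'c']
'a': index 0 in ['a', 'c'] -> ['a', 'c']


Output: [0, 0, 1, 0, 0, 1, 0]


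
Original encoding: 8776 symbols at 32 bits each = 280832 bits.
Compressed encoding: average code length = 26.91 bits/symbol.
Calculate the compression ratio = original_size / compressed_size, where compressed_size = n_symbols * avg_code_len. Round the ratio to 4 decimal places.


original_size = n_symbols * orig_bits = 8776 * 32 = 280832 bits
compressed_size = n_symbols * avg_code_len = 8776 * 26.91 = 236162.16 bits
ratio = original_size / compressed_size = 280832 / 236162.16 = 1.1891

Compression ratio = 1.1891


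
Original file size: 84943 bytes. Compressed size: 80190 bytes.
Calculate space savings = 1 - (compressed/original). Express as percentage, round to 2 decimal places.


ratio = compressed/original = 80190/84943 = 0.944045
savings = 1 - ratio = 1 - 0.944045 = 0.055955
as a percentage: 0.055955 * 100 = 5.6%

Space savings = 1 - 80190/84943 = 5.6%


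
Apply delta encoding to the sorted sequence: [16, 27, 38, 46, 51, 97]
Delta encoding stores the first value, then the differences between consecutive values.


First value: 16
Deltas:
  27 - 16 = 11
  38 - 27 = 11
  46 - 38 = 8
  51 - 46 = 5
  97 - 51 = 46


Delta encoded: [16, 11, 11, 8, 5, 46]


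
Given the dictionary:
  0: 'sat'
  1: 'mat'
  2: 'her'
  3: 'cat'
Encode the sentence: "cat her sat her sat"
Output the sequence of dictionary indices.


Look up each word in the dictionary:
  'cat' -> 3
  'her' -> 2
  'sat' -> 0
  'her' -> 2
  'sat' -> 0

Encoded: [3, 2, 0, 2, 0]


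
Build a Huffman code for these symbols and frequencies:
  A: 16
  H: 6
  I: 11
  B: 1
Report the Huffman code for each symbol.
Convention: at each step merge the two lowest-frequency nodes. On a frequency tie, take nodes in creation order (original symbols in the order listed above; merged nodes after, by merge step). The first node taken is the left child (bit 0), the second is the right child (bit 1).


Huffman tree construction:
Step 1: Merge B(1) + H(6) = 7
Step 2: Merge (B+H)(7) + I(11) = 18
Step 3: Merge A(16) + ((B+H)+I)(18) = 34
Read each symbol's code off the tree from the root (left child = 0, right child = 1).

Codes:
  A: 0 (length 1)
  H: 101 (length 3)
  I: 11 (length 2)
  B: 100 (length 3)
Average code length: 59/34 = 1.7353 bits/symbol


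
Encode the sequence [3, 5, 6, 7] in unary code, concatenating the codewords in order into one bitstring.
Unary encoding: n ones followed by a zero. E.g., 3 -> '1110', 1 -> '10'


Encode each number as n ones followed by a terminating 0:
  3 -> 1110 (4 bits)
  5 -> 111110 (6 bits)
  6 -> 1111110 (7 bits)
  7 -> 11111110 (8 bits)
Total length = 4 + 6 + 7 + 8 = 25 bits.

Unary([3, 5, 6, 7]) = 1110111110111111011111110 (25 bits)


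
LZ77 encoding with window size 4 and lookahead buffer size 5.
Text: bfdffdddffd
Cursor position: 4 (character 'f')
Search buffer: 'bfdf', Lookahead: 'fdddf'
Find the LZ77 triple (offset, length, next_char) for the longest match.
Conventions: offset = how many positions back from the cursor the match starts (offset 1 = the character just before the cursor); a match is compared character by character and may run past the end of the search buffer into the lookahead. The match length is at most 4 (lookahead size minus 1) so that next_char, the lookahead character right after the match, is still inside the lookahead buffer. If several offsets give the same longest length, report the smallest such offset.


Try each offset into the search buffer:
  offset=1 (pos 3, char 'f'): match length 1
  offset=2 (pos 2, char 'd'): match length 0
  offset=3 (pos 1, char 'f'): match length 2
  offset=4 (pos 0, char 'b'): match length 0
Longest match has length 2 at offset 3.
next_char = character at position 4 + 2 = 6 -> 'd'

Best match: offset=3, length=2 (matching 'fd' starting at position 1)
LZ77 triple: (3, 2, 'd')


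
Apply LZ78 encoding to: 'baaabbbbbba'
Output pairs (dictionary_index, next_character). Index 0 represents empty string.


LZ78 encoding steps:
Dictionary: {0: ''}
Step 1: w='' (idx 0), next='b' -> output (0, 'b'), add 'b' as idx 1
Step 2: w='' (idx 0), next='a' -> output (0, 'a'), add 'a' as idx 2
Step 3: w='a' (idx 2), next='a' -> output (2, 'a'), add 'aa' as idx 3
Step 4: w='b' (idx 1), next='b' -> output (1, 'b'), add 'bb' as idx 4
Step 5: w='bb' (idx 4), next='b' -> output (4, 'b'), add 'bbb' as idx 5
Step 6: w='b' (idx 1), next='a' -> output (1, 'a'), add 'ba' as idx 6


Encoded: [(0, 'b'), (0, 'a'), (2, 'a'), (1, 'b'), (4, 'b'), (1, 'a')]


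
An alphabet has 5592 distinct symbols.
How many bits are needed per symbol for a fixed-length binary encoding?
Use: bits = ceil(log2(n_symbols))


log2(5592) = 12.4491
Bracket: 2^12 = 4096 < 5592 <= 2^13 = 8192
So ceil(log2(5592)) = 13

bits = ceil(log2(5592)) = ceil(12.4491) = 13 bits


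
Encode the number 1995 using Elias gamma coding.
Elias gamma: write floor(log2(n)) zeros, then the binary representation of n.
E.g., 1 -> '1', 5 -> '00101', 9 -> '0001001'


num_bits = floor(log2(1995)) + 1 = 11
leading_zeros = num_bits - 1 = 10
binary(1995) = 11111001011

Elias gamma(1995) = '0000000000' + '11111001011' = 000000000011111001011 (21 bits)


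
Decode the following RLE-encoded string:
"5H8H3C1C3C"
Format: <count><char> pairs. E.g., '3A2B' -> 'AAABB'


Expanding each <count><char> pair:
  5H -> 'HHHHH'
  8H -> 'HHHHHHHH'
  3C -> 'CCC'
  1C -> 'C'
  3C -> 'CCC'

Decoded = HHHHHHHHHHHHHCCCCCCC


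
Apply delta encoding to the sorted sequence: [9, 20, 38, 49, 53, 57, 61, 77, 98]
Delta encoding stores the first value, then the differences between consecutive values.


First value: 9
Deltas:
  20 - 9 = 11
  38 - 20 = 18
  49 - 38 = 11
  53 - 49 = 4
  57 - 53 = 4
  61 - 57 = 4
  77 - 61 = 16
  98 - 77 = 21


Delta encoded: [9, 11, 18, 11, 4, 4, 4, 16, 21]


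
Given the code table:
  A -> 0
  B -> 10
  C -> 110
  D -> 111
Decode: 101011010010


Decoding:
10 -> B
10 -> B
110 -> C
10 -> B
0 -> A
10 -> B


Result: BBCBAB


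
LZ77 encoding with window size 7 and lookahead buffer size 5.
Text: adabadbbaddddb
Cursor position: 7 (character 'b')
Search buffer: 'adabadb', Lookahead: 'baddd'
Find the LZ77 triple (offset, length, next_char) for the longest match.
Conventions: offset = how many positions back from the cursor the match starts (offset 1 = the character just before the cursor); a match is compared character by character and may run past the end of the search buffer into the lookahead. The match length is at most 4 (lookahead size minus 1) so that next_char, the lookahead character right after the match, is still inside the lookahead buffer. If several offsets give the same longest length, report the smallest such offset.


Try each offset into the search buffer:
  offset=1 (pos 6, char 'b'): match length 1
  offset=2 (pos 5, char 'd'): match length 0
  offset=3 (pos 4, char 'a'): match length 0
  offset=4 (pos 3, char 'b'): match length 3
  offset=5 (pos 2, char 'a'): match length 0
  offset=6 (pos 1, char 'd'): match length 0
  offset=7 (pos 0, char 'a'): match length 0
Longest match has length 3 at offset 4.
next_char = character at position 7 + 3 = 10 -> 'd'

Best match: offset=4, length=3 (matching 'bad' starting at position 3)
LZ77 triple: (4, 3, 'd')


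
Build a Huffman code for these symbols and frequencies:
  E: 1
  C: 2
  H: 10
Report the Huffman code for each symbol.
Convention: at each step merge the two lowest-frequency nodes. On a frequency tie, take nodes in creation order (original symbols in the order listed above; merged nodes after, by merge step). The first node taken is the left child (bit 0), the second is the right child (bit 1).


Huffman tree construction:
Step 1: Merge E(1) + C(2) = 3
Step 2: Merge (E+C)(3) + H(10) = 13
Read each symbol's code off the tree from the root (left child = 0, right child = 1).

Codes:
  E: 00 (length 2)
  C: 01 (length 2)
  H: 1 (length 1)
Average code length: 16/13 = 1.2308 bits/symbol


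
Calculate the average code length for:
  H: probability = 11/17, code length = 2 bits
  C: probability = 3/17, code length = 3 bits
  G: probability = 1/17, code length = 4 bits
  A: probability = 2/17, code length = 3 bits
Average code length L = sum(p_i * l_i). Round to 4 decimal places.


Weighted contributions p_i * l_i:
  H: (11/17) * 2 = 22/17
  C: (3/17) * 3 = 9/17
  G: (1/17) * 4 = 4/17
  A: (2/17) * 3 = 6/17
Sum = (22 + 9 + 4 + 6)/17 = 41/17

L = 41/17 = 2.4118 bits/symbol


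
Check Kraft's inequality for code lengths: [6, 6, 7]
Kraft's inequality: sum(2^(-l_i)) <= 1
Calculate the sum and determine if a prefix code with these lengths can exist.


Sum = 2^(-6) + 2^(-6) + 2^(-7)
    = 0.015625 + 0.015625 + 0.0078125
    = 5/128 = 0.0390625
Since 0.0390625 <= 1, Kraft's inequality IS satisfied.
A prefix code with these lengths CAN exist.

Kraft sum = 0.0390625. Satisfied.


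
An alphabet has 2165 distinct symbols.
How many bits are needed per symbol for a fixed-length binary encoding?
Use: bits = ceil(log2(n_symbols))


log2(2165) = 11.0802
Bracket: 2^11 = 2048 < 2165 <= 2^12 = 4096
So ceil(log2(2165)) = 12

bits = ceil(log2(2165)) = ceil(11.0802) = 12 bits


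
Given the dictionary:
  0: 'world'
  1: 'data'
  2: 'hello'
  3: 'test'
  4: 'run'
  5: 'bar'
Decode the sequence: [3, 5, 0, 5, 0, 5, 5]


Look up each index in the dictionary:
  3 -> 'test'
  5 -> 'bar'
  0 -> 'world'
  5 -> 'bar'
  0 -> 'world'
  5 -> 'bar'
  5 -> 'bar'

Decoded: "test bar world bar world bar bar"


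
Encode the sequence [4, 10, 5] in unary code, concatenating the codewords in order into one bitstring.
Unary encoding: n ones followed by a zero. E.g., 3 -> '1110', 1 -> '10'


Encode each number as n ones followed by a terminating 0:
  4 -> 11110 (5 bits)
  10 -> 11111111110 (11 bits)
  5 -> 111110 (6 bits)
Total length = 5 + 11 + 6 = 22 bits.

Unary([4, 10, 5]) = 1111011111111110111110 (22 bits)


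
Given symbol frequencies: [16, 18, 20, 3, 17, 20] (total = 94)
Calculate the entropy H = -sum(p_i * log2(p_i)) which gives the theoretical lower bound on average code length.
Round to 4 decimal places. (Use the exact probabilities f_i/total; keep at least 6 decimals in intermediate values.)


Per-symbol terms -p_i * log2(p_i) with p_i = f_i/94:
  p = 16/94 = 0.170213: log2(p) = -2.554589, -p*log2(p) = 0.434824
  p = 18/94 = 0.191489: log2(p) = -2.384664, -p*log2(p) = 0.456638
  p = 20/94 = 0.212766: log2(p) = -2.232661, -p*log2(p) = 0.475034
  p = 3/94 = 0.031915: log2(p) = -4.969626, -p*log2(p) = 0.158605
  p = 17/94 = 0.180851: log2(p) = -2.467126, -p*log2(p) = 0.446182
  p = 20/94 = 0.212766: log2(p) = -2.232661, -p*log2(p) = 0.475034
H = 0.434824 + 0.456638 + 0.475034 + 0.158605 + 0.446182 + 0.475034 = 2.446317

H = 2.4463 bits/symbol


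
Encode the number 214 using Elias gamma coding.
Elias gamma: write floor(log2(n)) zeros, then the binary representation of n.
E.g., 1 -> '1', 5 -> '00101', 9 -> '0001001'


num_bits = floor(log2(214)) + 1 = 8
leading_zeros = num_bits - 1 = 7
binary(214) = 11010110

Elias gamma(214) = '0000000' + '11010110' = 000000011010110 (15 bits)


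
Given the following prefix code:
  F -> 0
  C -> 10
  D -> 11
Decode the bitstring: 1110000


Decoding step by step:
Bits 11 -> D
Bits 10 -> C
Bits 0 -> F
Bits 0 -> F
Bits 0 -> F


Decoded message: DCFFF


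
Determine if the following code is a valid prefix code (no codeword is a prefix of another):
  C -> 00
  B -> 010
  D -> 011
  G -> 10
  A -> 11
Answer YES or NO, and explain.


Checking each pair (does one codeword prefix another?):
  C='00' vs B='010': no prefix
  C='00' vs D='011': no prefix
  C='00' vs G='10': no prefix
  C='00' vs A='11': no prefix
  B='010' vs C='00': no prefix
  B='010' vs D='011': no prefix
  B='010' vs G='10': no prefix
  B='010' vs A='11': no prefix
  D='011' vs C='00': no prefix
  D='011' vs B='010': no prefix
  D='011' vs G='10': no prefix
  D='011' vs A='11': no prefix
  G='10' vs C='00': no prefix
  G='10' vs B='010': no prefix
  G='10' vs D='011': no prefix
  G='10' vs A='11': no prefix
  A='11' vs C='00': no prefix
  A='11' vs B='010': no prefix
  A='11' vs D='011': no prefix
  A='11' vs G='10': no prefix
No violation found over all pairs.

YES -- this is a valid prefix code. No codeword is a prefix of any other codeword.


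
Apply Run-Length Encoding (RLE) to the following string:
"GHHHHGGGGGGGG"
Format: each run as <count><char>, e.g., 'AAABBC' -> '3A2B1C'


Scanning runs left to right:
  i=0: run of 'G' x 1 -> '1G'
  i=1: run of 'H' x 4 -> '4H'
  i=5: run of 'G' x 8 -> '8G'

RLE = 1G4H8G


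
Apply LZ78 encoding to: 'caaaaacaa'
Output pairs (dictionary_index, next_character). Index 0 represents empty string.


LZ78 encoding steps:
Dictionary: {0: ''}
Step 1: w='' (idx 0), next='c' -> output (0, 'c'), add 'c' as idx 1
Step 2: w='' (idx 0), next='a' -> output (0, 'a'), add 'a' as idx 2
Step 3: w='a' (idx 2), next='a' -> output (2, 'a'), add 'aa' as idx 3
Step 4: w='aa' (idx 3), next='c' -> output (3, 'c'), add 'aac' as idx 4
Step 5: w='aa' (idx 3), end of input -> output (3, '')


Encoded: [(0, 'c'), (0, 'a'), (2, 'a'), (3, 'c'), (3, '')]


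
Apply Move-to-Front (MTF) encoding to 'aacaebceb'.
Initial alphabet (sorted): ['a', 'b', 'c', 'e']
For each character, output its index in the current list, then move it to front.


MTF encoding:
'a': index 0 in ['a', 'b', 'c', 'e'] -> ['a', 'b', 'c', 'e']
'a': index 0 in ['a', 'b', 'c', 'e'] -> ['a', 'b', 'c', 'e']
'c': index 2 in ['a', 'b', 'c', 'e'] -> ['c', 'a', 'b', 'e']
'a': index 1 in ['c', 'a', 'b', 'e'] -> ['a', 'c', 'b', 'e']
'e': index 3 in ['a', 'c', 'b', 'e'] -> ['e', 'a', 'c', 'b']
'b': index 3 in ['e', 'a', 'c', 'b'] -> ['b', 'e', 'a', 'c']
'c': index 3 in ['b', 'e', 'a', 'c'] -> ['c', 'b', 'e', 'a']
'e': index 2 in ['c', 'b', 'e', 'a'] -> ['e', 'c', 'b', 'a']
'b': index 2 in ['e', 'c', 'b', 'a'] -> ['b', 'e', 'c', 'a']


Output: [0, 0, 2, 1, 3, 3, 3, 2, 2]


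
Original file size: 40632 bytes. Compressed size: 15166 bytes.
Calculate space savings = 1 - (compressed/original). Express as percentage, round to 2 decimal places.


ratio = compressed/original = 15166/40632 = 0.373253
savings = 1 - ratio = 1 - 0.373253 = 0.626747
as a percentage: 0.626747 * 100 = 62.67%

Space savings = 1 - 15166/40632 = 62.67%


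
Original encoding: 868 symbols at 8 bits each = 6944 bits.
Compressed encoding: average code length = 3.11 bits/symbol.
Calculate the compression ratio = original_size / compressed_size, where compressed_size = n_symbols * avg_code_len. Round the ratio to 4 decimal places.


original_size = n_symbols * orig_bits = 868 * 8 = 6944 bits
compressed_size = n_symbols * avg_code_len = 868 * 3.11 = 2699.48 bits
ratio = original_size / compressed_size = 6944 / 2699.48 = 2.5723

Compression ratio = 2.5723


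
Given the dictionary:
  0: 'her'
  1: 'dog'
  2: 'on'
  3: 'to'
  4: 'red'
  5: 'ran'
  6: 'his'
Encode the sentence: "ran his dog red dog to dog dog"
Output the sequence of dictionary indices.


Look up each word in the dictionary:
  'ran' -> 5
  'his' -> 6
  'dog' -> 1
  'red' -> 4
  'dog' -> 1
  'to' -> 3
  'dog' -> 1
  'dog' -> 1

Encoded: [5, 6, 1, 4, 1, 3, 1, 1]


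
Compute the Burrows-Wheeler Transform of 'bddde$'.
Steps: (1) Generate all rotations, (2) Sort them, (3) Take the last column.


Rotations (sorted):
  0: $bddde -> last char: e
  1: bddde$ -> last char: $
  2: ddde$b -> last char: b
  3: dde$bd -> last char: d
  4: de$bdd -> last char: d
  5: e$bddd -> last char: d


BWT = e$bddd


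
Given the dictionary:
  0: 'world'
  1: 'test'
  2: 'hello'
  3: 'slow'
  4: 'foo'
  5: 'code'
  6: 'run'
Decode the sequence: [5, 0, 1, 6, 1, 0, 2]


Look up each index in the dictionary:
  5 -> 'code'
  0 -> 'world'
  1 -> 'test'
  6 -> 'run'
  1 -> 'test'
  0 -> 'world'
  2 -> 'hello'

Decoded: "code world test run test world hello"


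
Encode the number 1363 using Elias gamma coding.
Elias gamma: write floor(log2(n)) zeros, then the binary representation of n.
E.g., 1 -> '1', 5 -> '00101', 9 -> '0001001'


num_bits = floor(log2(1363)) + 1 = 11
leading_zeros = num_bits - 1 = 10
binary(1363) = 10101010011

Elias gamma(1363) = '0000000000' + '10101010011' = 000000000010101010011 (21 bits)


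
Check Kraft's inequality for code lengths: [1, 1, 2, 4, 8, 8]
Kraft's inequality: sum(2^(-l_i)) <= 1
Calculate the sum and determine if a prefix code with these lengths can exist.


Sum = 2^(-1) + 2^(-1) + 2^(-2) + 2^(-4) + 2^(-8) + 2^(-8)
    = 0.5 + 0.5 + 0.25 + 0.0625 + 0.00390625 + 0.00390625
    = 338/256 = 1.3203125
Since 1.3203125 > 1, Kraft's inequality is NOT satisfied.
A prefix code with these lengths CANNOT exist.

Kraft sum = 1.3203125. Not satisfied.


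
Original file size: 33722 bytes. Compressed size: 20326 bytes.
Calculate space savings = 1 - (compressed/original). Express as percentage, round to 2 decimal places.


ratio = compressed/original = 20326/33722 = 0.602752
savings = 1 - ratio = 1 - 0.602752 = 0.397248
as a percentage: 0.397248 * 100 = 39.72%

Space savings = 1 - 20326/33722 = 39.72%


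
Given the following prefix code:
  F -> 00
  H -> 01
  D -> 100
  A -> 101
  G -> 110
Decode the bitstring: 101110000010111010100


Decoding step by step:
Bits 101 -> A
Bits 110 -> G
Bits 00 -> F
Bits 00 -> F
Bits 101 -> A
Bits 110 -> G
Bits 101 -> A
Bits 00 -> F


Decoded message: AGFFAGAF


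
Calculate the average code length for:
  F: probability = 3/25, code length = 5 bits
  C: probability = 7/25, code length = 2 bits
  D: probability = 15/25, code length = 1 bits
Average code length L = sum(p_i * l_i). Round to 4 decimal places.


Weighted contributions p_i * l_i:
  F: (3/25) * 5 = 15/25
  C: (7/25) * 2 = 14/25
  D: (15/25) * 1 = 15/25
Sum = (15 + 14 + 15)/25 = 44/25

L = 44/25 = 1.7600 bits/symbol


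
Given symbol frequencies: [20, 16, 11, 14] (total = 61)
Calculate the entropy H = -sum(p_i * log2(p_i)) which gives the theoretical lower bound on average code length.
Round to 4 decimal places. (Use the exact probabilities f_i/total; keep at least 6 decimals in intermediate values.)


Per-symbol terms -p_i * log2(p_i) with p_i = f_i/61:
  p = 20/61 = 0.327869: log2(p) = -1.608809, -p*log2(p) = 0.527478
  p = 16/61 = 0.262295: log2(p) = -1.930737, -p*log2(p) = 0.506423
  p = 11/61 = 0.180328: log2(p) = -2.471306, -p*log2(p) = 0.445645
  p = 14/61 = 0.229508: log2(p) = -2.123382, -p*log2(p) = 0.487334
H = 0.527478 + 0.506423 + 0.445645 + 0.487334 = 1.966880

H = 1.9669 bits/symbol


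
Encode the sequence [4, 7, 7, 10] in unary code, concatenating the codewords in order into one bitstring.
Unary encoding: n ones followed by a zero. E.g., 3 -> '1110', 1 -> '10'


Encode each number as n ones followed by a terminating 0:
  4 -> 11110 (5 bits)
  7 -> 11111110 (8 bits)
  7 -> 11111110 (8 bits)
  10 -> 11111111110 (11 bits)
Total length = 5 + 8 + 8 + 11 = 32 bits.

Unary([4, 7, 7, 10]) = 11110111111101111111011111111110 (32 bits)


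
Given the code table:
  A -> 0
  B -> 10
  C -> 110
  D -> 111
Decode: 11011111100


Decoding:
110 -> C
111 -> D
111 -> D
0 -> A
0 -> A


Result: CDDAA


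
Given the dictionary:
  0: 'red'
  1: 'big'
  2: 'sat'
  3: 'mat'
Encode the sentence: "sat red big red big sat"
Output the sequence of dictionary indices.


Look up each word in the dictionary:
  'sat' -> 2
  'red' -> 0
  'big' -> 1
  'red' -> 0
  'big' -> 1
  'sat' -> 2

Encoded: [2, 0, 1, 0, 1, 2]


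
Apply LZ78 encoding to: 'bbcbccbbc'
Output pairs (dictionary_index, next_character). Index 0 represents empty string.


LZ78 encoding steps:
Dictionary: {0: ''}
Step 1: w='' (idx 0), next='b' -> output (0, 'b'), add 'b' as idx 1
Step 2: w='b' (idx 1), next='c' -> output (1, 'c'), add 'bc' as idx 2
Step 3: w='bc' (idx 2), next='c' -> output (2, 'c'), add 'bcc' as idx 3
Step 4: w='b' (idx 1), next='b' -> output (1, 'b'), add 'bb' as idx 4
Step 5: w='' (idx 0), next='c' -> output (0, 'c'), add 'c' as idx 5


Encoded: [(0, 'b'), (1, 'c'), (2, 'c'), (1, 'b'), (0, 'c')]


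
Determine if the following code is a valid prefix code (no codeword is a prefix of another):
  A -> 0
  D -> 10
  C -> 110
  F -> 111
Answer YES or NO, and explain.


Checking each pair (does one codeword prefix another?):
  A='0' vs D='10': no prefix
  A='0' vs C='110': no prefix
  A='0' vs F='111': no prefix
  D='10' vs A='0': no prefix
  D='10' vs C='110': no prefix
  D='10' vs F='111': no prefix
  C='110' vs A='0': no prefix
  C='110' vs D='10': no prefix
  C='110' vs F='111': no prefix
  F='111' vs A='0': no prefix
  F='111' vs D='10': no prefix
  F='111' vs C='110': no prefix
No violation found over all pairs.

YES -- this is a valid prefix code. No codeword is a prefix of any other codeword.


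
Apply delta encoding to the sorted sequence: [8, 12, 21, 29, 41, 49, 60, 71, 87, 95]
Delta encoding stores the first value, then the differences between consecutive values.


First value: 8
Deltas:
  12 - 8 = 4
  21 - 12 = 9
  29 - 21 = 8
  41 - 29 = 12
  49 - 41 = 8
  60 - 49 = 11
  71 - 60 = 11
  87 - 71 = 16
  95 - 87 = 8


Delta encoded: [8, 4, 9, 8, 12, 8, 11, 11, 16, 8]


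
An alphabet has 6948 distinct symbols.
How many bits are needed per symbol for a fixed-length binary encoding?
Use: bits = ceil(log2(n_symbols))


log2(6948) = 12.7624
Bracket: 2^12 = 4096 < 6948 <= 2^13 = 8192
So ceil(log2(6948)) = 13

bits = ceil(log2(6948)) = ceil(12.7624) = 13 bits


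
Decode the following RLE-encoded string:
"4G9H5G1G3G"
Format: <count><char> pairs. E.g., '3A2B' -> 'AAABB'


Expanding each <count><char> pair:
  4G -> 'GGGG'
  9H -> 'HHHHHHHHH'
  5G -> 'GGGGG'
  1G -> 'G'
  3G -> 'GGG'

Decoded = GGGGHHHHHHHHHGGGGGGGGG


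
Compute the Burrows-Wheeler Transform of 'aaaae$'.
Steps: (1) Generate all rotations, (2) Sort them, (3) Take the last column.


Rotations (sorted):
  0: $aaaae -> last char: e
  1: aaaae$ -> last char: $
  2: aaae$a -> last char: a
  3: aae$aa -> last char: a
  4: ae$aaa -> last char: a
  5: e$aaaa -> last char: a


BWT = e$aaaa


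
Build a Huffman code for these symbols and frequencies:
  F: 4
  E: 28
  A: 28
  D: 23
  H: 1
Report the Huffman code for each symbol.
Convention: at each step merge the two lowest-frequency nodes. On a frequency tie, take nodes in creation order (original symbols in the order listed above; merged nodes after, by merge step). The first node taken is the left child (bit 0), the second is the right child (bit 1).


Huffman tree construction:
Step 1: Merge H(1) + F(4) = 5
Step 2: Merge (H+F)(5) + D(23) = 28
Step 3: Merge E(28) + A(28) = 56
Step 4: Merge ((H+F)+D)(28) + (E+A)(56) = 84
Read each symbol's code off the tree from the root (left child = 0, right child = 1).

Codes:
  F: 001 (length 3)
  E: 10 (length 2)
  A: 11 (length 2)
  D: 01 (length 2)
  H: 000 (length 3)
Average code length: 173/84 = 2.0595 bits/symbol


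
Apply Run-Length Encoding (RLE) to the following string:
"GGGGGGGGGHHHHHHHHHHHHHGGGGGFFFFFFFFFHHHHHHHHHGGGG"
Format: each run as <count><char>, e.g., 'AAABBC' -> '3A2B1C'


Scanning runs left to right:
  i=0: run of 'G' x 9 -> '9G'
  i=9: run of 'H' x 13 -> '13H'
  i=22: run of 'G' x 5 -> '5G'
  i=27: run of 'F' x 9 -> '9F'
  i=36: run of 'H' x 9 -> '9H'
  i=45: run of 'G' x 4 -> '4G'

RLE = 9G13H5G9F9H4G


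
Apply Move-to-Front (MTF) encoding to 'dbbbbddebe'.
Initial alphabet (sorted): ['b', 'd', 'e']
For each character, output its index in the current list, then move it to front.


MTF encoding:
'd': index 1 in ['b', 'd', 'e'] -> ['d', 'b', 'e']
'b': index 1 in ['d', 'b', 'e'] -> ['b', 'd', 'e']
'b': index 0 in ['b', 'd', 'e'] -> ['b', 'd', 'e']
'b': index 0 in ['b', 'd', 'e'] -> ['b', 'd', 'e']
'b': index 0 in ['b', 'd', 'e'] -> ['b', 'd', 'e']
'd': index 1 in ['b', 'd', 'e'] -> ['d', 'b', 'e']
'd': index 0 in ['d', 'b', 'e'] -> ['d', 'b', 'e']
'e': index 2 in ['d', 'b', 'e'] -> ['e', 'd', 'b']
'b': index 2 in ['e', 'd', 'b'] -> ['b', 'e', 'd']
'e': index 1 in ['b', 'e', 'd'] -> ['e', 'b', 'd']


Output: [1, 1, 0, 0, 0, 1, 0, 2, 2, 1]


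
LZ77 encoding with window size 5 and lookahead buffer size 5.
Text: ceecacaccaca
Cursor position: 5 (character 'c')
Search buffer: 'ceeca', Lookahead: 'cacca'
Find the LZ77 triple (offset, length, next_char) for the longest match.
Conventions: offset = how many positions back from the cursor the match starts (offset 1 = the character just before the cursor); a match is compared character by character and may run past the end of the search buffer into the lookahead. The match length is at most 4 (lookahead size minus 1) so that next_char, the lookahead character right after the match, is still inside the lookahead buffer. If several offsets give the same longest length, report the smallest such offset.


Try each offset into the search buffer:
  offset=1 (pos 4, char 'a'): match length 0
  offset=2 (pos 3, char 'c'): match length 3
  offset=3 (pos 2, char 'e'): match length 0
  offset=4 (pos 1, char 'e'): match length 0
  offset=5 (pos 0, char 'c'): match length 1
Longest match has length 3 at offset 2.
next_char = character at position 5 + 3 = 8 -> 'c'

Best match: offset=2, length=3 (matching 'cac' starting at position 3)
LZ77 triple: (2, 3, 'c')
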